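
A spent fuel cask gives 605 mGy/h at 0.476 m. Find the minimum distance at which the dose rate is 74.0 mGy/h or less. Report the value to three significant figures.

1.36 m

Applying the 1/r² law, d₂ = d₁·√(I₁/I₂).
I₁/I₂ = 605/74.0 = 8.176, so d₂ = 0.476 × √8.176 = 1.361 m.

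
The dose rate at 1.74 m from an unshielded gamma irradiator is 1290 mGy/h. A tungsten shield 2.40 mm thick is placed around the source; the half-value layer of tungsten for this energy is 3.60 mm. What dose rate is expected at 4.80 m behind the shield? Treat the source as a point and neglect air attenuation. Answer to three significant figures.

Distance alone: (1.74/4.80)² = 0.1314, so 1290 × 0.1314 = 169.5 mGy/h.
Shield: 2.40/3.60 = 0.6667 half-value layers → attenuation 2^(−0.6667) = 0.6299.
Combined: 169.5 × 0.6299 = 106.8 mGy/h.

107 mGy/h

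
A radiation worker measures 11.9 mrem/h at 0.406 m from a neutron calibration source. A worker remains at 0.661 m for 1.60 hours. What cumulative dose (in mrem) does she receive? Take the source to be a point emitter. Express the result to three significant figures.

Applying the 1/r² law, rate at 0.661 m:
(0.406/0.661)² = 0.3773, so 11.9 × 0.3773 = 4.490 mrem/h.
Dose = rate × time = 4.490 mrem/h × 1.600 h = 7.184 mrem.

7.18 mrem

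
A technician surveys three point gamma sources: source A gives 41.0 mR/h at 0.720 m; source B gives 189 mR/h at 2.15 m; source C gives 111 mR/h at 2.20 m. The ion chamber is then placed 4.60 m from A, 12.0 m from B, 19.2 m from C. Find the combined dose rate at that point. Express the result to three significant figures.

8.53 mR/h

By superposition, sum each source's inverse-square contribution:
A: 41.0 × (0.720/4.60)² = 1.004 mR/h
B: 189 × (2.15/12.0)² = 6.067 mR/h
C: 111 × (2.20/19.2)² = 1.457 mR/h
Total = 1.004 + 6.067 + 1.457 = 8.528 mR/h.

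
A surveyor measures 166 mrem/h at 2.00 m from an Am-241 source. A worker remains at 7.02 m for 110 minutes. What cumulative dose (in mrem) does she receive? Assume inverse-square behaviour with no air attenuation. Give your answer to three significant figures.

Applying the 1/r² law, rate at 7.02 m:
166 × (2.00/7.02)² = 166 × 0.08117 = 13.47 mrem/h.
Dose = rate × time = 13.47 mrem/h × 1.833 h = 24.69 mrem.

24.7 mrem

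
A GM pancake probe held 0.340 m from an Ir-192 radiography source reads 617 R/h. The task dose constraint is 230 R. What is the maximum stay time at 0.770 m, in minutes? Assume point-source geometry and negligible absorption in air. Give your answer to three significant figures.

Using I₁d₁² = I₂d₂², rate at 0.770 m:
(0.340/0.770)² = 0.1950, so 617 × 0.1950 = 120.3 R/h.
Stay time = 230 R ÷ 120.3 R/h = 1.912 h = 114.7 min.

115 min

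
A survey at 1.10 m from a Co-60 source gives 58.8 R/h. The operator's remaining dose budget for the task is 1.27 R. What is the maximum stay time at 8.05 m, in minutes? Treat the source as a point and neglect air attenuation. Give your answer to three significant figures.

69.4 min

Using I₁d₁² = I₂d₂², rate at 8.05 m:
(1.10/8.05)² = 0.01867, so 58.8 × 0.01867 = 1.098 R/h.
Stay time = 1.27 R ÷ 1.098 R/h = 1.157 h = 69.42 min.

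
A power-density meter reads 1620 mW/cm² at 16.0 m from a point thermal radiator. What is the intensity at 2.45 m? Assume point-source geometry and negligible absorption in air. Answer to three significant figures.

Since intensity falls as 1/r², the rate at 2.45 m is
1620 × (16.0/2.45)² = 1620 × 42.65 = 69090 mW/cm².

69100 mW/cm²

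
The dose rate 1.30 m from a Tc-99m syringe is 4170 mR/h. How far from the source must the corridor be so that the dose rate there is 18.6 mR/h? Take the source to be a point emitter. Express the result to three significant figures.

19.5 m

Since intensity falls as 1/r², d₂ = d₁·√(I₁/I₂).
I₁/I₂ = 4170/18.6 = 224.2, so d₂ = 1.30 × √224.2 = 19.47 m.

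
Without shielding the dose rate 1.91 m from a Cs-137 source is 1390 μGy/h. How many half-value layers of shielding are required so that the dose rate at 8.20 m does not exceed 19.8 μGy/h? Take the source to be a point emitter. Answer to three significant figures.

At 8.20 m, distance alone gives 1390 × (1.91/8.20)² = 1390 × 0.05425 = 75.41 μGy/h.
Further attenuation needed: 75.41/19.8 = 3.809.
n = log₂(3.809) = 1.929 half-value layers.

1.93 half-value layers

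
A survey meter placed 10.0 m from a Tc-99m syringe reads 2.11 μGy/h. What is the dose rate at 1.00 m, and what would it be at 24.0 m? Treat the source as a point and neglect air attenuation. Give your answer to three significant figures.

211 μGy/h; 0.366 μGy/h

Using I₁d₁² = I₂d₂²,
At 1.00 m: (10.0/1.00)² = 100.0, so 2.11 × 100.0 = 211.0 μGy/h
At 24.0 m: 211.0 × (1.00/24.0)² = 211.0 × 0.001736 = 0.3663 μGy/h.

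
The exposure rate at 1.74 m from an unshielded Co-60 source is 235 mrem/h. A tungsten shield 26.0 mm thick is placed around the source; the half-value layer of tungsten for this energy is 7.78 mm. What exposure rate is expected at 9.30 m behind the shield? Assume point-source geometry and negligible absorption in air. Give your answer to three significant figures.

Distance alone: (1.74/9.30)² = 0.03501, so 235 × 0.03501 = 8.227 mrem/h.
Shield: 26.0/7.78 = 3.342 half-value layers → attenuation 2^(−3.342) = 0.09862.
Combined: 8.227 × 0.09862 = 0.8113 mrem/h.

0.811 mrem/h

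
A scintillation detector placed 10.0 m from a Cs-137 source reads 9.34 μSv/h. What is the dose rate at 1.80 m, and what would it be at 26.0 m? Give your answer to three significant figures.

Using I₁d₁² = I₂d₂²,
At 1.80 m: (10.0/1.80)² = 30.86, so 9.34 × 30.86 = 288.2 μSv/h
At 26.0 m: (1.80/26.0)² = 0.004793, so 288.2 × 0.004793 = 1.381 μSv/h.

288 μSv/h; 1.38 μSv/h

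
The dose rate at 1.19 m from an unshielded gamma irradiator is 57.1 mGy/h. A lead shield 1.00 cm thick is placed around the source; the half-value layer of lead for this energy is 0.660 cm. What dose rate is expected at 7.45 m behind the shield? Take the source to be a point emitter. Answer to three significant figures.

Distance alone: (1.19/7.45)² = 0.02551, so 57.1 × 0.02551 = 1.457 mGy/h.
Shield: 1.00/0.660 = 1.515 half-value layers → attenuation 2^(−1.515) = 0.3499.
Combined: 1.457 × 0.3499 = 0.5098 mGy/h.

0.510 mGy/h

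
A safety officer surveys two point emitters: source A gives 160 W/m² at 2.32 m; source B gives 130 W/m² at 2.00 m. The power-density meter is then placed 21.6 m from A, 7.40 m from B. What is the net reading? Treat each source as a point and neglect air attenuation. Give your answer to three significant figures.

Each source contributes Iᵢ·(dᵢ/rᵢ)²; contributions add.
A: 160 × (2.32/21.6)² = 1.846 W/m²
B: 130 × (2.00/7.40)² = 9.496 W/m²
Total = 1.846 + 9.496 = 11.34 W/m².

11.3 W/m²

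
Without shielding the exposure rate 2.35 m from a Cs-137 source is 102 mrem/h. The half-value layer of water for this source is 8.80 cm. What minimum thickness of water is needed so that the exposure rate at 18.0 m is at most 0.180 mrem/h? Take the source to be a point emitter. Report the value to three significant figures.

At 18.0 m, distance alone gives 102 × (2.35/18.0)² = 102 × 0.01704 = 1.738 mrem/h.
Further attenuation needed: 1.738/0.180 = 9.656.
n = log₂(9.656) = 3.271 half-value layers.
Thickness = 3.271 × 8.80 cm = 28.78 cm.

28.8 cm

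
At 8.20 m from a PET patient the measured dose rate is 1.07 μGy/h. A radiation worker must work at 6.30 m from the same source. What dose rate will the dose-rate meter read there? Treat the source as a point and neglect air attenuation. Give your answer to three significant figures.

1.81 μGy/h

By the inverse-square law, scaling from 8.20 m to 6.30 m:
1.07 × (8.20/6.30)² = 1.07 × 1.694 = 1.813 μGy/h.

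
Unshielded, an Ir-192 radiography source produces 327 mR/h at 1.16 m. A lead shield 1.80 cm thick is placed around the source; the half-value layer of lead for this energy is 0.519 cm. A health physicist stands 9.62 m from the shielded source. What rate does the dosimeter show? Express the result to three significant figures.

Distance alone: (1.16/9.62)² = 0.01454, so 327 × 0.01454 = 4.755 mR/h.
Shield: 1.80/0.519 = 3.468 half-value layers → attenuation 2^(−3.468) = 0.09037.
Combined: 4.755 × 0.09037 = 0.4297 mR/h.

0.430 mR/h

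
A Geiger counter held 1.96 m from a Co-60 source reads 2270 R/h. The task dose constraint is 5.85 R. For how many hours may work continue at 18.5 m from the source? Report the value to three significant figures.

0.230 h

Using I₁d₁² = I₂d₂², rate at 18.5 m:
2270 × (1.96/18.5)² = 2270 × 0.01122 = 25.47 R/h.
Stay time = 5.85 R ÷ 25.47 R/h = 0.2297 h.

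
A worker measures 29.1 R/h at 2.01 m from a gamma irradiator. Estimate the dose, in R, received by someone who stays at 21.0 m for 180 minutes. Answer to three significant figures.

Intensity scales as (d₁/d₂)², so rate at 21.0 m:
29.1 × (2.01/21.0)² = 29.1 × 0.009161 = 0.2666 R/h.
Dose = rate × time = 0.2666 R/h × 3.000 h = 0.7998 R.

0.800 R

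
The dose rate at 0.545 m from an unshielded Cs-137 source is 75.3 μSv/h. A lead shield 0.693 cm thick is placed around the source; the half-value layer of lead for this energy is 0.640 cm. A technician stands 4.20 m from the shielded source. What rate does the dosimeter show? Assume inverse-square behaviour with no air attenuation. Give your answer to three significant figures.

Distance alone: 75.3 × (0.545/4.20)² = 75.3 × 0.01684 = 1.268 μSv/h.
Shield: 0.693/0.640 = 1.083 half-value layers → attenuation 2^(−1.083) = 0.4720.
Combined: 1.268 × 0.4720 = 0.5985 μSv/h.

0.599 μSv/h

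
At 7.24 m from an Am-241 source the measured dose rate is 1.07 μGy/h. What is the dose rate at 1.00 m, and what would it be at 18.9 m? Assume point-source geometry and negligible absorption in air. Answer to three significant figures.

By the inverse-square law,
At 1.00 m: 1.07 × (7.24/1.00)² = 1.07 × 52.42 = 56.09 μGy/h
At 18.9 m: 56.09 × (1.00/18.9)² = 56.09 × 0.002799 = 0.1570 μGy/h.

56.1 μGy/h; 0.157 μGy/h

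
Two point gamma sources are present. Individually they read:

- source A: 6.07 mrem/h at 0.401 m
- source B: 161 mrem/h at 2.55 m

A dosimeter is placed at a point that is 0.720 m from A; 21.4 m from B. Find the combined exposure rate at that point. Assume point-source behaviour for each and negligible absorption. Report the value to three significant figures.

4.17 mrem/h

By superposition, sum each source's inverse-square contribution:
A: 6.07 × (0.401/0.720)² = 1.883 mrem/h
B: 161 × (2.55/21.4)² = 2.286 mrem/h
Total = 1.883 + 2.286 = 4.169 mrem/h.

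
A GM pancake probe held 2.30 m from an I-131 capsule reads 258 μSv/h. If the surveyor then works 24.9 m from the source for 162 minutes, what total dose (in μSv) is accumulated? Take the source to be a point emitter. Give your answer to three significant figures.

By the inverse-square law, rate at 24.9 m:
(2.30/24.9)² = 0.008532, so 258 × 0.008532 = 2.201 μSv/h.
Dose = rate × time = 2.201 μSv/h × 2.700 h = 5.943 μSv.

5.94 μSv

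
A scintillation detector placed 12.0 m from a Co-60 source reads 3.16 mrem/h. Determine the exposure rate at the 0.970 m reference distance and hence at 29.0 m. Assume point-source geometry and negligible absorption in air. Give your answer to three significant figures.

484 mrem/h; 0.541 mrem/h

Applying the 1/r² law,
At 0.970 m: (12.0/0.970)² = 153.0, so 3.16 × 153.0 = 483.5 mrem/h
At 29.0 m: 483.5 × (0.970/29.0)² = 483.5 × 0.001119 = 0.5410 mrem/h.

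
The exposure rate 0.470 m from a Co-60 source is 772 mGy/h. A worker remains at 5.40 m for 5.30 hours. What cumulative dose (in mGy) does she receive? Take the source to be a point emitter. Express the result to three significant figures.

31.0 mGy

Intensity scales as (d₁/d₂)², so rate at 5.40 m:
772 × (0.470/5.40)² = 772 × 0.007575 = 5.848 mGy/h.
Dose = rate × time = 5.848 mGy/h × 5.300 h = 30.99 mGy.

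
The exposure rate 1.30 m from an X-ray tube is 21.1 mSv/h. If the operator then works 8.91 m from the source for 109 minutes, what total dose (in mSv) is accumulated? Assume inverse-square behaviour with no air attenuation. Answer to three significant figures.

0.816 mSv

Applying the 1/r² law, rate at 8.91 m:
21.1 × (1.30/8.91)² = 21.1 × 0.02129 = 0.4492 mSv/h.
Dose = rate × time = 0.4492 mSv/h × 1.817 h = 0.8162 mSv.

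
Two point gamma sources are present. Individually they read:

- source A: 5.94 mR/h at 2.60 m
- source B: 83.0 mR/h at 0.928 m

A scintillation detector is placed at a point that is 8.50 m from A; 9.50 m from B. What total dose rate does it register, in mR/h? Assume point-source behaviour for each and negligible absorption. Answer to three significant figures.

1.35 mR/h

By superposition, sum each source's inverse-square contribution:
A: 5.94 × (2.60/8.50)² = 0.5558 mR/h
B: 83.0 × (0.928/9.50)² = 0.7920 mR/h
Total = 0.5558 + 0.7920 = 1.348 mR/h.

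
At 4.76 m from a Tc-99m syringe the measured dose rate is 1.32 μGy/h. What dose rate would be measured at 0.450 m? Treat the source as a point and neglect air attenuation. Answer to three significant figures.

148 μGy/h

Using I₁d₁² = I₂d₂², scaling from 4.76 m to 0.450 m:
1.32 × (4.76/0.450)² = 1.32 × 111.9 = 147.7 μGy/h.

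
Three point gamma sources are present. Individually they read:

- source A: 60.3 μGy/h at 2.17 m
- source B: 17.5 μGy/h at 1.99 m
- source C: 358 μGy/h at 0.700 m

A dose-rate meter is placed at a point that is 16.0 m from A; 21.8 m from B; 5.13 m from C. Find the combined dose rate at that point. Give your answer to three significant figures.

7.92 μGy/h

By superposition, sum each source's inverse-square contribution:
A: 60.3 × (2.17/16.0)² = 1.109 μGy/h
B: 17.5 × (1.99/21.8)² = 0.1458 μGy/h
C: 358 × (0.700/5.13)² = 6.666 μGy/h
Total = 1.109 + 0.1458 + 6.666 = 7.921 μGy/h.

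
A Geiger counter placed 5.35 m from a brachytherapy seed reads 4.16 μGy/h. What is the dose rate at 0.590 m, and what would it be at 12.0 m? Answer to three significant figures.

342 μGy/h; 0.827 μGy/h

Since intensity falls as 1/r²,
At 0.590 m: 4.16 × (5.35/0.590)² = 4.16 × 82.22 = 342.0 μGy/h
At 12.0 m: (0.590/12.0)² = 0.002417, so 342.0 × 0.002417 = 0.8266 μGy/h.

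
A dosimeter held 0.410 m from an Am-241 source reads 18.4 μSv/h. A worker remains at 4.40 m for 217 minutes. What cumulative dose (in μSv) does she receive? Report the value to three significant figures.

Since intensity falls as 1/r², rate at 4.40 m:
(0.410/4.40)² = 0.008683, so 18.4 × 0.008683 = 0.1598 μSv/h.
Dose = rate × time = 0.1598 μSv/h × 3.617 h = 0.5780 μSv.

0.578 μSv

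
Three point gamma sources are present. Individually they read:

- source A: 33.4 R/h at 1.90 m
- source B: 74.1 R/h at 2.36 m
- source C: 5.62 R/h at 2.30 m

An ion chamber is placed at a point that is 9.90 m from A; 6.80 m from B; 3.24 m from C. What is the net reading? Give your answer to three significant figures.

13.0 R/h

Each source contributes Iᵢ·(dᵢ/rᵢ)²; contributions add.
A: 33.4 × (1.90/9.90)² = 1.230 R/h
B: 74.1 × (2.36/6.80)² = 8.925 R/h
C: 5.62 × (2.30/3.24)² = 2.832 R/h
Total = 1.230 + 8.925 + 2.832 = 12.99 R/h.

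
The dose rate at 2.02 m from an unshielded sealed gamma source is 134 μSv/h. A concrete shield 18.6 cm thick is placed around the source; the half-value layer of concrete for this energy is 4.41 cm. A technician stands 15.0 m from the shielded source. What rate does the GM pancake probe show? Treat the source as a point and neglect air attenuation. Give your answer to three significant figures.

0.131 μSv/h

Distance alone: 134 × (2.02/15.0)² = 134 × 0.01814 = 2.431 μSv/h.
Shield: 18.6/4.41 = 4.218 half-value layers → attenuation 2^(−4.218) = 0.05373.
Combined: 2.431 × 0.05373 = 0.1306 μSv/h.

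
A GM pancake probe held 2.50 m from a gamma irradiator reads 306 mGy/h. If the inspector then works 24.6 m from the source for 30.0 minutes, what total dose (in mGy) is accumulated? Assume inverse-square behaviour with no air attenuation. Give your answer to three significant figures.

1.58 mGy

Using I₁d₁² = I₂d₂², rate at 24.6 m:
(2.50/24.6)² = 0.01033, so 306 × 0.01033 = 3.161 mGy/h.
Dose = rate × time = 3.161 mGy/h × 0.5000 h = 1.581 mGy.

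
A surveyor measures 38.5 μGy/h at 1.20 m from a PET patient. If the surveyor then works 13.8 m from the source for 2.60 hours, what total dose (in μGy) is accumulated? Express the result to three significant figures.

0.757 μGy

Using I₁d₁² = I₂d₂², rate at 13.8 m:
(1.20/13.8)² = 0.007561, so 38.5 × 0.007561 = 0.2911 μGy/h.
Dose = rate × time = 0.2911 μGy/h × 2.600 h = 0.7569 μGy.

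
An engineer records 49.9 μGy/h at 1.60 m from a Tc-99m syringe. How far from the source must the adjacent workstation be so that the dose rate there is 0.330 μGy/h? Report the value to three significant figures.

By the inverse-square law, d₂ = d₁·√(I₁/I₂).
I₁/I₂ = 49.9/0.330 = 151.2, so d₂ = 1.60 × √151.2 = 19.67 m.

19.7 m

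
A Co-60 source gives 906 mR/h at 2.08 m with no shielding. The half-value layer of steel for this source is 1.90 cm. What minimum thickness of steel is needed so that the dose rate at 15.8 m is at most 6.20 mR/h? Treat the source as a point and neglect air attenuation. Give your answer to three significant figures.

At 15.8 m, distance alone gives (2.08/15.8)² = 0.01733, so 906 × 0.01733 = 15.70 mR/h.
Further attenuation needed: 15.70/6.20 = 2.532.
n = log₂(2.532) = 1.340 half-value layers.
Thickness = 1.340 × 1.90 cm = 2.546 cm.

2.55 cm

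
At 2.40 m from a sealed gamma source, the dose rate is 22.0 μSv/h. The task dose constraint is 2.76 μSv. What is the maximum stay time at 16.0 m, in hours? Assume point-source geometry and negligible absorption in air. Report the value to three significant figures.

Intensity scales as (d₁/d₂)², so rate at 16.0 m:
22.0 × (2.40/16.0)² = 22.0 × 0.02250 = 0.4950 μSv/h.
Stay time = 2.76 μSv ÷ 0.4950 μSv/h = 5.576 h.

5.58 h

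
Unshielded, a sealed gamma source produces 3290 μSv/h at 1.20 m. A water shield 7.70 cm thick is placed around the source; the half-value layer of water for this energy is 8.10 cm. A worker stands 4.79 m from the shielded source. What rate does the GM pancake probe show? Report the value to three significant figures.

Distance alone: 3290 × (1.20/4.79)² = 3290 × 0.06276 = 206.5 μSv/h.
Shield: 7.70/8.10 = 0.9506 half-value layers → attenuation 2^(−0.9506) = 0.5174.
Combined: 206.5 × 0.5174 = 106.8 μSv/h.

107 μSv/h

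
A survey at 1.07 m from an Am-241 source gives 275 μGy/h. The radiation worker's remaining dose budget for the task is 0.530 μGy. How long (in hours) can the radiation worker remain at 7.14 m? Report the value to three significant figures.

0.0858 h

Applying the 1/r² law, rate at 7.14 m:
(1.07/7.14)² = 0.02246, so 275 × 0.02246 = 6.176 μGy/h.
Stay time = 0.530 μGy ÷ 6.176 μGy/h = 0.08582 h.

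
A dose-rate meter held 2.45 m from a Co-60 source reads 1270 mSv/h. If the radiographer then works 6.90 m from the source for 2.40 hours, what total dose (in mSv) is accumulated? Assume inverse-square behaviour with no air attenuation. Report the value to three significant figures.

Using I₁d₁² = I₂d₂², rate at 6.90 m:
1270 × (2.45/6.90)² = 1270 × 0.1261 = 160.1 mSv/h.
Dose = rate × time = 160.1 mSv/h × 2.400 h = 384.2 mSv.

384 mSv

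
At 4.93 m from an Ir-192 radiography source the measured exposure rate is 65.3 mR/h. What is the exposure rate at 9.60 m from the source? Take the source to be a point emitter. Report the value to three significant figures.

17.2 mR/h

Using I₁d₁² = I₂d₂², scaling from 4.93 m to 9.60 m:
(4.93/9.60)² = 0.2637, so 65.3 × 0.2637 = 17.22 mR/h.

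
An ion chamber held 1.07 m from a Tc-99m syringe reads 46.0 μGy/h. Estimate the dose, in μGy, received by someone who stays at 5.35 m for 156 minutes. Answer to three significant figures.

Intensity scales as (d₁/d₂)², so rate at 5.35 m:
(1.07/5.35)² = 0.04000, so 46.0 × 0.04000 = 1.840 μGy/h.
Dose = rate × time = 1.840 μGy/h × 2.600 h = 4.784 μGy.

4.78 μGy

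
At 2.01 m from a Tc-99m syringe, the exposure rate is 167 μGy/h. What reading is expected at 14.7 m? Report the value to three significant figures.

3.12 μGy/h

Intensity scales as (d₁/d₂)², so the rate at 14.7 m is
(2.01/14.7)² = 0.01870, so 167 × 0.01870 = 3.123 μGy/h.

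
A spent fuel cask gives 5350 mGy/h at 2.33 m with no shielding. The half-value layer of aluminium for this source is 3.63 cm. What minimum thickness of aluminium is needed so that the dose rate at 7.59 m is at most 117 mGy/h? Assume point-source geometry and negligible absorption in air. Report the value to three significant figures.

7.65 cm

At 7.59 m, distance alone gives 5350 × (2.33/7.59)² = 5350 × 0.09424 = 504.2 mGy/h.
Further attenuation needed: 504.2/117 = 4.309.
n = log₂(4.309) = 2.107 half-value layers.
Thickness = 2.107 × 3.63 cm = 7.648 cm.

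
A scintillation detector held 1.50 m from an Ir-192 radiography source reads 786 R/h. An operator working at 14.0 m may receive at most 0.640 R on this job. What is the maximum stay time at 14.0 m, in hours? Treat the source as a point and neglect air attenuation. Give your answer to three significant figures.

Applying the 1/r² law, rate at 14.0 m:
(1.50/14.0)² = 0.01148, so 786 × 0.01148 = 9.023 R/h.
Stay time = 0.640 R ÷ 9.023 R/h = 0.07093 h.

0.0709 h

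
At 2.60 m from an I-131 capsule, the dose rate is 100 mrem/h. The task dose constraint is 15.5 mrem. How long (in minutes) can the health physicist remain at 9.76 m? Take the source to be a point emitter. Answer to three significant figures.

Applying the 1/r² law, rate at 9.76 m:
100 × (2.60/9.76)² = 100 × 0.07097 = 7.097 mrem/h.
Stay time = 15.5 mrem ÷ 7.097 mrem/h = 2.184 h = 131.0 min.

131 min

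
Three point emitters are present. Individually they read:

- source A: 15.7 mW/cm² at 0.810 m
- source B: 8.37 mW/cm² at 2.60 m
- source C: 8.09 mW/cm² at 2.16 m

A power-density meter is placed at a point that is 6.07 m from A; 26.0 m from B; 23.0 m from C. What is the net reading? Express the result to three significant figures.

By superposition, sum each source's inverse-square contribution:
A: 15.7 × (0.810/6.07)² = 0.2796 mW/cm²
B: 8.37 × (2.60/26.0)² = 0.08370 mW/cm²
C: 8.09 × (2.16/23.0)² = 0.07135 mW/cm²
Total = 0.2796 + 0.08370 + 0.07135 = 0.4346 mW/cm².

0.435 mW/cm²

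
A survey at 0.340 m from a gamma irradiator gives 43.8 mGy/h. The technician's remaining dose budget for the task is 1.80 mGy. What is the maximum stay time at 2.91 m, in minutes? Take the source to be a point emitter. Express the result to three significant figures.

Using I₁d₁² = I₂d₂², rate at 2.91 m:
43.8 × (0.340/2.91)² = 43.8 × 0.01365 = 0.5979 mGy/h.
Stay time = 1.80 mGy ÷ 0.5979 mGy/h = 3.011 h = 180.7 min.

181 min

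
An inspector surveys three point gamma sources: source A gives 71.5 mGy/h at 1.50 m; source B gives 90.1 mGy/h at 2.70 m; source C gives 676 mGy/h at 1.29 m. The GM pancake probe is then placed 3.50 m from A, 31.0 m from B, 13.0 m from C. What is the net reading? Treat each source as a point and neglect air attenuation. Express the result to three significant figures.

20.5 mGy/h

By superposition, sum each source's inverse-square contribution:
A: 71.5 × (1.50/3.50)² = 13.13 mGy/h
B: 90.1 × (2.70/31.0)² = 0.6835 mGy/h
C: 676 × (1.29/13.0)² = 6.656 mGy/h
Total = 13.13 + 0.6835 + 6.656 = 20.47 mGy/h.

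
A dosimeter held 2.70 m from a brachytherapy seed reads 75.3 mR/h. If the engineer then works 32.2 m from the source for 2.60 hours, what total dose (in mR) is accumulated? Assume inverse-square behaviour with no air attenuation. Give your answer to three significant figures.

Using I₁d₁² = I₂d₂², rate at 32.2 m:
(2.70/32.2)² = 0.007031, so 75.3 × 0.007031 = 0.5294 mR/h.
Dose = rate × time = 0.5294 mR/h × 2.600 h = 1.376 mR.

1.38 mR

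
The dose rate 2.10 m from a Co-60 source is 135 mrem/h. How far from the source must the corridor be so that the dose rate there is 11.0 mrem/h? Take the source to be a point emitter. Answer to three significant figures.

Intensity scales as (d₁/d₂)², so d₂ = d₁·√(I₁/I₂).
I₁/I₂ = 135/11.0 = 12.27, so d₂ = 2.10 × √12.27 = 7.356 m.

7.36 m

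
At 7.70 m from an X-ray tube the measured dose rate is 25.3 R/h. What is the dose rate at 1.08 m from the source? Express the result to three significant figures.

Using I₁d₁² = I₂d₂², scaling from 7.70 m to 1.08 m:
25.3 × (7.70/1.08)² = 25.3 × 50.83 = 1286 R/h.

1290 R/h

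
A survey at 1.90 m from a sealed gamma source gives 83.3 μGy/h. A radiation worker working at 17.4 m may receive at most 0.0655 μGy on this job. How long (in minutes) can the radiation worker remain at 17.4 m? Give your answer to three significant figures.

3.96 min

By the inverse-square law, rate at 17.4 m:
(1.90/17.4)² = 0.01192, so 83.3 × 0.01192 = 0.9929 μGy/h.
Stay time = 0.0655 μGy ÷ 0.9929 μGy/h = 0.06597 h = 3.958 min.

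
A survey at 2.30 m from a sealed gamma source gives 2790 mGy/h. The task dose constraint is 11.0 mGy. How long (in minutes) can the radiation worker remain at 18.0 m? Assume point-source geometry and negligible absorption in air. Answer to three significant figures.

Intensity scales as (d₁/d₂)², so rate at 18.0 m:
(2.30/18.0)² = 0.01633, so 2790 × 0.01633 = 45.56 mGy/h.
Stay time = 11.0 mGy ÷ 45.56 mGy/h = 0.2414 h = 14.48 min.

14.5 min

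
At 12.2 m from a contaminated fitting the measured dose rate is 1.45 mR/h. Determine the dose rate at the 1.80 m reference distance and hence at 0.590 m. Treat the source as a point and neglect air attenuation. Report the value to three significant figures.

66.6 mR/h; 620 mR/h

Using I₁d₁² = I₂d₂²,
At 1.80 m: (12.2/1.80)² = 45.94, so 1.45 × 45.94 = 66.61 mR/h
At 0.590 m: (1.80/0.590)² = 9.308, so 66.61 × 9.308 = 620.0 mR/h.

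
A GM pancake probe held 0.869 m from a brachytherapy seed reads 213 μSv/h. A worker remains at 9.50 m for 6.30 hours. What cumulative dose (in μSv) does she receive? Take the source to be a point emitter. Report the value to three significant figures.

11.2 μSv

Applying the 1/r² law, rate at 9.50 m:
(0.869/9.50)² = 0.008367, so 213 × 0.008367 = 1.782 μSv/h.
Dose = rate × time = 1.782 μSv/h × 6.300 h = 11.23 μSv.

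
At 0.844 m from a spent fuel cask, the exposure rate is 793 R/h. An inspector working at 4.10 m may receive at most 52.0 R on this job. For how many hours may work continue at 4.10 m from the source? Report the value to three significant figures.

1.55 h

Since intensity falls as 1/r², rate at 4.10 m:
793 × (0.844/4.10)² = 793 × 0.04238 = 33.61 R/h.
Stay time = 52.0 R ÷ 33.61 R/h = 1.547 h.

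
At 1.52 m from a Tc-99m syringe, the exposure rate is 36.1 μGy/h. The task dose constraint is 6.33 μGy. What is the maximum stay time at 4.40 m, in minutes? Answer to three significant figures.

88.2 min

Applying the 1/r² law, rate at 4.40 m:
36.1 × (1.52/4.40)² = 36.1 × 0.1193 = 4.307 μGy/h.
Stay time = 6.33 μGy ÷ 4.307 μGy/h = 1.470 h = 88.20 min.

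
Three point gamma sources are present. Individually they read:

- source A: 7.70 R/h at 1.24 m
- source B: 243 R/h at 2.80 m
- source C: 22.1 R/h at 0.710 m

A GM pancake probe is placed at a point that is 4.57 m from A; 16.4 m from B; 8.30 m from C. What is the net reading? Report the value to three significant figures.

By superposition, sum each source's inverse-square contribution:
A: 7.70 × (1.24/4.57)² = 0.5669 R/h
B: 243 × (2.80/16.4)² = 7.083 R/h
C: 22.1 × (0.710/8.30)² = 0.1617 R/h
Total = 0.5669 + 7.083 + 0.1617 = 7.812 R/h.

7.81 R/h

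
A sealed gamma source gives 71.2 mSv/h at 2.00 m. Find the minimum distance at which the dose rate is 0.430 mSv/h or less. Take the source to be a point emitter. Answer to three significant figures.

By the inverse-square law, d₂ = d₁·√(I₁/I₂).
I₁/I₂ = 71.2/0.430 = 165.6, so d₂ = 2.00 × √165.6 = 25.74 m.

25.7 m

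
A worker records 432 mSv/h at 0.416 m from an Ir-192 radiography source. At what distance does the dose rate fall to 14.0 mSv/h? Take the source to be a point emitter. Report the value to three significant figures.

2.31 m

Intensity scales as (d₁/d₂)², so d₂ = d₁·√(I₁/I₂).
I₁/I₂ = 432/14.0 = 30.86, so d₂ = 0.416 × √30.86 = 2.311 m.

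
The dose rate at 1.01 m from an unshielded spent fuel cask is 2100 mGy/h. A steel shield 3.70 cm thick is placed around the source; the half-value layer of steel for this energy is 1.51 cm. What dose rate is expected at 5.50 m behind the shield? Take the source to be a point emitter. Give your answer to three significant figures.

13.0 mGy/h

Distance alone: 2100 × (1.01/5.50)² = 2100 × 0.03372 = 70.81 mGy/h.
Shield: 3.70/1.51 = 2.450 half-value layers → attenuation 2^(−2.450) = 0.1830.
Combined: 70.81 × 0.1830 = 12.96 mGy/h.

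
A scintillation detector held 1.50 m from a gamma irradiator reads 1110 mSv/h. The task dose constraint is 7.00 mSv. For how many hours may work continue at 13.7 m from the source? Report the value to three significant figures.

0.526 h

Applying the 1/r² law, rate at 13.7 m:
1110 × (1.50/13.7)² = 1110 × 0.01199 = 13.31 mSv/h.
Stay time = 7.00 mSv ÷ 13.31 mSv/h = 0.5259 h.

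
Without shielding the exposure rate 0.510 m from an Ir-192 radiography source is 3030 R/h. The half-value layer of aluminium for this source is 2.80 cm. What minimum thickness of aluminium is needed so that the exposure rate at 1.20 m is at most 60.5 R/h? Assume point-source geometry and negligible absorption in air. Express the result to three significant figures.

At 1.20 m, distance alone gives (0.510/1.20)² = 0.1806, so 3030 × 0.1806 = 547.2 R/h.
Further attenuation needed: 547.2/60.5 = 9.045.
n = log₂(9.045) = 3.177 half-value layers.
Thickness = 3.177 × 2.80 cm = 8.896 cm.

8.90 cm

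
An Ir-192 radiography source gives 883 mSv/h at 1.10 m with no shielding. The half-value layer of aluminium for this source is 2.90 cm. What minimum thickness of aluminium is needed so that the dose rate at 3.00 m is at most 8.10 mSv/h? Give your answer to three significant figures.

11.2 cm

At 3.00 m, distance alone gives (1.10/3.00)² = 0.1344, so 883 × 0.1344 = 118.7 mSv/h.
Further attenuation needed: 118.7/8.10 = 14.65.
n = log₂(14.65) = 3.873 half-value layers.
Thickness = 3.873 × 2.90 cm = 11.23 cm.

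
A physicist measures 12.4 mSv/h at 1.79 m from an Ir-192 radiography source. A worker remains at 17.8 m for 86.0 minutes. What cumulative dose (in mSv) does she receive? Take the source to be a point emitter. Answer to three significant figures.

Applying the 1/r² law, rate at 17.8 m:
12.4 × (1.79/17.8)² = 12.4 × 0.01011 = 0.1254 mSv/h.
Dose = rate × time = 0.1254 mSv/h × 1.433 h = 0.1797 mSv.

0.180 mSv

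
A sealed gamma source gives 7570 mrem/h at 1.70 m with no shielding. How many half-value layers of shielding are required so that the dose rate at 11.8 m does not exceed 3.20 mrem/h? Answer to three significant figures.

5.62 half-value layers

At 11.8 m, distance alone gives (1.70/11.8)² = 0.02076, so 7570 × 0.02076 = 157.2 mrem/h.
Further attenuation needed: 157.2/3.20 = 49.12.
n = log₂(49.12) = 5.618 half-value layers.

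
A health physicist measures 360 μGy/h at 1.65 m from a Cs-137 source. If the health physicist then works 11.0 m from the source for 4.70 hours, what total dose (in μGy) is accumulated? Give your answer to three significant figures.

Intensity scales as (d₁/d₂)², so rate at 11.0 m:
360 × (1.65/11.0)² = 360 × 0.02250 = 8.100 μGy/h.
Dose = rate × time = 8.100 μGy/h × 4.700 h = 38.07 μGy.

38.1 μGy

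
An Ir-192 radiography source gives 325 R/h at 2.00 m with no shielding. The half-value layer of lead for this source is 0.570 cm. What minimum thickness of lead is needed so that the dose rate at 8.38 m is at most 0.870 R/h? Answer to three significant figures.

2.51 cm

At 8.38 m, distance alone gives 325 × (2.00/8.38)² = 325 × 0.05696 = 18.51 R/h.
Further attenuation needed: 18.51/0.870 = 21.28.
n = log₂(21.28) = 4.411 half-value layers.
Thickness = 4.411 × 0.570 cm = 2.514 cm.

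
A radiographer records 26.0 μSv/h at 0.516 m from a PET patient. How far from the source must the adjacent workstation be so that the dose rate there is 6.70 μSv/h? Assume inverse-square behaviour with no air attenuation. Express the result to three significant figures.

Applying the 1/r² law, d₂ = d₁·√(I₁/I₂).
I₁/I₂ = 26.0/6.70 = 3.881, so d₂ = 0.516 × √3.881 = 1.017 m.

1.02 m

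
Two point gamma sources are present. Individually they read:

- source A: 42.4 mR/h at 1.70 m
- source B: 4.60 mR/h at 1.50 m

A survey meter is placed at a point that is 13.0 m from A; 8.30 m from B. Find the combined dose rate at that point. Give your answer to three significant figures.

Each source contributes Iᵢ·(dᵢ/rᵢ)²; contributions add.
A: 42.4 × (1.70/13.0)² = 0.7251 mR/h
B: 4.60 × (1.50/8.30)² = 0.1502 mR/h
Total = 0.7251 + 0.1502 = 0.8753 mR/h.

0.875 mR/h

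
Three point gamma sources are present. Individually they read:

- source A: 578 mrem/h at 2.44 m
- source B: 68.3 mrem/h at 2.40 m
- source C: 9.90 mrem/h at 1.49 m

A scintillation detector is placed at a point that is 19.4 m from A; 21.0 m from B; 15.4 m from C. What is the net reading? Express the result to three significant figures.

Each source contributes Iᵢ·(dᵢ/rᵢ)²; contributions add.
A: 578 × (2.44/19.4)² = 9.143 mrem/h
B: 68.3 × (2.40/21.0)² = 0.8921 mrem/h
C: 9.90 × (1.49/15.4)² = 0.09268 mrem/h
Total = 9.143 + 0.8921 + 0.09268 = 10.13 mrem/h.

10.1 mrem/h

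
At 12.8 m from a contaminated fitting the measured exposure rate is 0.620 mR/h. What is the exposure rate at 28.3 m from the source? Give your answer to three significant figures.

0.127 mR/h

By the inverse-square law, scaling from 12.8 m to 28.3 m:
(12.8/28.3)² = 0.2046, so 0.620 × 0.2046 = 0.1269 mR/h.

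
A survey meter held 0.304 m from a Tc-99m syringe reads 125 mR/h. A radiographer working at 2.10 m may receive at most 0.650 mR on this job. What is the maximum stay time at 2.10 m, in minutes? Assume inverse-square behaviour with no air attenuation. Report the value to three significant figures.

14.9 min

Using I₁d₁² = I₂d₂², rate at 2.10 m:
(0.304/2.10)² = 0.02096, so 125 × 0.02096 = 2.620 mR/h.
Stay time = 0.650 mR ÷ 2.620 mR/h = 0.2481 h = 14.89 min.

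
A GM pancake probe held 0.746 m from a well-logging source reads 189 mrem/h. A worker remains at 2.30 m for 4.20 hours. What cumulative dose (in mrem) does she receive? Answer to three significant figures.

Intensity scales as (d₁/d₂)², so rate at 2.30 m:
(0.746/2.30)² = 0.1052, so 189 × 0.1052 = 19.88 mrem/h.
Dose = rate × time = 19.88 mrem/h × 4.200 h = 83.50 mrem.

83.5 mrem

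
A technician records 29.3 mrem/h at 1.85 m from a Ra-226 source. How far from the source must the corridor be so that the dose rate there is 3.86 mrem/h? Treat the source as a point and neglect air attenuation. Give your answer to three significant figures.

Since intensity falls as 1/r², d₂ = d₁·√(I₁/I₂).
I₁/I₂ = 29.3/3.86 = 7.591, so d₂ = 1.85 × √7.591 = 5.097 m.

5.10 m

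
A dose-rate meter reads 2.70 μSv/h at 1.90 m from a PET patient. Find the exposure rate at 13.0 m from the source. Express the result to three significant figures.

0.0577 μSv/h

Applying the 1/r² law, the rate at 13.0 m is
2.70 × (1.90/13.0)² = 2.70 × 0.02136 = 0.05767 μSv/h.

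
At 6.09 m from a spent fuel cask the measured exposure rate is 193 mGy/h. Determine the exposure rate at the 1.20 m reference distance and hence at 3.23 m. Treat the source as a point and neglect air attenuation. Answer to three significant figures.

Applying the 1/r² law,
At 1.20 m: 193 × (6.09/1.20)² = 193 × 25.76 = 4972 mGy/h
At 3.23 m: 4972 × (1.20/3.23)² = 4972 × 0.1380 = 686.1 mGy/h.

4970 mGy/h; 686 mGy/h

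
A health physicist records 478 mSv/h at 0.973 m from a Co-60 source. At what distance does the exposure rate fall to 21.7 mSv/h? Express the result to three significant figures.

4.57 m

By the inverse-square law, d₂ = d₁·√(I₁/I₂).
I₁/I₂ = 478/21.7 = 22.03, so d₂ = 0.973 × √22.03 = 4.567 m.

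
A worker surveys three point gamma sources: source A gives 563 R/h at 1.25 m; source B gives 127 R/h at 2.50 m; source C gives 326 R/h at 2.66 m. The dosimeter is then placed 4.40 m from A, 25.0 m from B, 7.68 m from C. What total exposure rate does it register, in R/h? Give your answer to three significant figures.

85.8 R/h

Each source contributes Iᵢ·(dᵢ/rᵢ)²; contributions add.
A: 563 × (1.25/4.40)² = 45.44 R/h
B: 127 × (2.50/25.0)² = 1.270 R/h
C: 326 × (2.66/7.68)² = 39.11 R/h
Total = 45.44 + 1.270 + 39.11 = 85.82 R/h.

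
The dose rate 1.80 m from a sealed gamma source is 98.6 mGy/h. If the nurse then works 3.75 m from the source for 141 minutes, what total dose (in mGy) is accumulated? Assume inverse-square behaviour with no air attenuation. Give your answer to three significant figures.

Intensity scales as (d₁/d₂)², so rate at 3.75 m:
(1.80/3.75)² = 0.2304, so 98.6 × 0.2304 = 22.72 mGy/h.
Dose = rate × time = 22.72 mGy/h × 2.350 h = 53.39 mGy.

53.4 mGy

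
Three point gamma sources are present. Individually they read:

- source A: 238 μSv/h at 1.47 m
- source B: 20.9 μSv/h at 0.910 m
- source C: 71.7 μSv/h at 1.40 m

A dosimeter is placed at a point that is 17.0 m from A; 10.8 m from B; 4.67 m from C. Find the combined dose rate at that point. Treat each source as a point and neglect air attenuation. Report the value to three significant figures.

By superposition, sum each source's inverse-square contribution:
A: 238 × (1.47/17.0)² = 1.780 μSv/h
B: 20.9 × (0.910/10.8)² = 0.1484 μSv/h
C: 71.7 × (1.40/4.67)² = 6.444 μSv/h
Total = 1.780 + 0.1484 + 6.444 = 8.372 μSv/h.

8.37 μSv/h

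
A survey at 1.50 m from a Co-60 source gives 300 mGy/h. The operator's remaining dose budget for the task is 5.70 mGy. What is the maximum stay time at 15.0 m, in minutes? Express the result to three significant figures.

114 min

Using I₁d₁² = I₂d₂², rate at 15.0 m:
(1.50/15.0)² = 0.01000, so 300 × 0.01000 = 3.000 mGy/h.
Stay time = 5.70 mGy ÷ 3.000 mGy/h = 1.900 h = 114.0 min.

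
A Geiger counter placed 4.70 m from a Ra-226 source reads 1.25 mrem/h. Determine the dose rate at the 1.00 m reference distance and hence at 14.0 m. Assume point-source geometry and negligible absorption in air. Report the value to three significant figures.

Applying the 1/r² law,
At 1.00 m: (4.70/1.00)² = 22.09, so 1.25 × 22.09 = 27.61 mrem/h
At 14.0 m: 27.61 × (1.00/14.0)² = 27.61 × 0.005102 = 0.1409 mrem/h.

27.6 mrem/h; 0.141 mrem/h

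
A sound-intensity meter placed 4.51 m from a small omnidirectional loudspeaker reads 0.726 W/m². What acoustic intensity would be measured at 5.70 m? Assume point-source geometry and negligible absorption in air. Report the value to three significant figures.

0.455 W/m²

Using I₁d₁² = I₂d₂², scaling from 4.51 m to 5.70 m:
0.726 × (4.51/5.70)² = 0.726 × 0.6260 = 0.4545 W/m².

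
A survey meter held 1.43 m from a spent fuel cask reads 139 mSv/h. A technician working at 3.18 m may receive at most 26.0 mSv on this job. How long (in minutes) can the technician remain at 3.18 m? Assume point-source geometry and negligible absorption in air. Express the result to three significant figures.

Using I₁d₁² = I₂d₂², rate at 3.18 m:
(1.43/3.18)² = 0.2022, so 139 × 0.2022 = 28.11 mSv/h.
Stay time = 26.0 mSv ÷ 28.11 mSv/h = 0.9249 h = 55.49 min.

55.5 min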